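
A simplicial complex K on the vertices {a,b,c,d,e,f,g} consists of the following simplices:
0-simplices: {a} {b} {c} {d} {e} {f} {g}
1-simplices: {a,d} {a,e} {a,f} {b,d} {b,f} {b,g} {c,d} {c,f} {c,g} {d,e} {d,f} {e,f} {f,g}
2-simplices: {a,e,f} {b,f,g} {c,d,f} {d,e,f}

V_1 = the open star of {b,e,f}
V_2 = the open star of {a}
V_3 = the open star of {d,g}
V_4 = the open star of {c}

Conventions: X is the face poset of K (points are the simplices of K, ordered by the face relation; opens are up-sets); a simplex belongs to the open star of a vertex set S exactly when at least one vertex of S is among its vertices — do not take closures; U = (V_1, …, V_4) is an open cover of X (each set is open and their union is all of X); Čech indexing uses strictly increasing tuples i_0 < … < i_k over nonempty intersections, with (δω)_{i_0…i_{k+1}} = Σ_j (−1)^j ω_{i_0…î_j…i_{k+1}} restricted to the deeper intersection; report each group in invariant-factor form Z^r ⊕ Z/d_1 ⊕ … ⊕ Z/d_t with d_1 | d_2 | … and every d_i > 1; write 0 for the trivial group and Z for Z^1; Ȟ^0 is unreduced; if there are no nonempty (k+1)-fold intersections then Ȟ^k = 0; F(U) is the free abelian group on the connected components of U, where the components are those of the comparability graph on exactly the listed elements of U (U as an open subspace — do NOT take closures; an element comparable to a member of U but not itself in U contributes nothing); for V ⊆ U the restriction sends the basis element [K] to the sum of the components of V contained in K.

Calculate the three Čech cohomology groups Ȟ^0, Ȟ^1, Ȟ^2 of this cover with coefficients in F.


Ȟ^0 ≅ Z,  Ȟ^1 ≅ Z^3,  Ȟ^2 ≅ 0

nerve of the cover:
  V1={{b},{e},{f},{a,e},{a,f},{b,d},{b,f},{b,g},{c,f},{d,e},{d,f},{e,f},{f,g},{a,e,f},{b,f,g},{c,d,f},{d,e,f}} V2={{a},{a,d},{a,e},{a,f},{a,e,f}} V3={{d},{g},{a,d},{b,d},{b,g},{c,d},{c,g},{d,e},{d,f},{f,g},{b,f,g},{c,d,f},{d,e,f}} V4={{c},{c,d},{c,f},{c,g},{c,d,f}}
  V12={{a,e},{a,f},{a,e,f}} V13={{b,d},{b,g},{d,e},{d,f},{f,g},{b,f,g},{c,d,f},{d,e,f}} V14={{c,f},{c,d,f}} V23={{a,d}} V34={{c,d},{c,g},{c,d,f}}
  V134={{c,d,f}}
components per intersection:
  V1: {{b},{e},{f},{a,e},{a,f},{b,d},{b,f},{b,g},{c,f},{d,e},{d,f},{e,f},{f,g},{a,e,f},{b,f,g},{c,d,f},{d,e,f}}
  V2: {{a},{a,d},{a,e},{a,f},{a,e,f}}
  V3: {{d},{a,d},{b,d},{c,d},{d,e},{d,f},{c,d,f},{d,e,f}} {{g},{b,g},{c,g},{f,g},{b,f,g}}
  V4: {{c},{c,d},{c,f},{c,g},{c,d,f}}
  V12: {{a,e},{a,f},{a,e,f}}
  V13: {{b,d}} {{b,g},{f,g},{b,f,g}} {{d,e},{d,f},{c,d,f},{d,e,f}}
  V14: {{c,f},{c,d,f}}
  V23: {{a,d}}
  V34: {{c,d},{c,d,f}} {{c,g}}
  V134: {{c,d,f}}
C dims 5,8,1; δ0: rk 4, SNF 1^4; δ1: rk 1, SNF 1^1
Ȟ^0 = (5 − 4) − 0 = 1, so Ȟ^0 ≅ Z
Ȟ^1 = (8 − 1) − 4 = 3, so Ȟ^1 ≅ Z^3
Ȟ^2 = (1 − 0) − 1 = 0, so Ȟ^2 ≅ 0


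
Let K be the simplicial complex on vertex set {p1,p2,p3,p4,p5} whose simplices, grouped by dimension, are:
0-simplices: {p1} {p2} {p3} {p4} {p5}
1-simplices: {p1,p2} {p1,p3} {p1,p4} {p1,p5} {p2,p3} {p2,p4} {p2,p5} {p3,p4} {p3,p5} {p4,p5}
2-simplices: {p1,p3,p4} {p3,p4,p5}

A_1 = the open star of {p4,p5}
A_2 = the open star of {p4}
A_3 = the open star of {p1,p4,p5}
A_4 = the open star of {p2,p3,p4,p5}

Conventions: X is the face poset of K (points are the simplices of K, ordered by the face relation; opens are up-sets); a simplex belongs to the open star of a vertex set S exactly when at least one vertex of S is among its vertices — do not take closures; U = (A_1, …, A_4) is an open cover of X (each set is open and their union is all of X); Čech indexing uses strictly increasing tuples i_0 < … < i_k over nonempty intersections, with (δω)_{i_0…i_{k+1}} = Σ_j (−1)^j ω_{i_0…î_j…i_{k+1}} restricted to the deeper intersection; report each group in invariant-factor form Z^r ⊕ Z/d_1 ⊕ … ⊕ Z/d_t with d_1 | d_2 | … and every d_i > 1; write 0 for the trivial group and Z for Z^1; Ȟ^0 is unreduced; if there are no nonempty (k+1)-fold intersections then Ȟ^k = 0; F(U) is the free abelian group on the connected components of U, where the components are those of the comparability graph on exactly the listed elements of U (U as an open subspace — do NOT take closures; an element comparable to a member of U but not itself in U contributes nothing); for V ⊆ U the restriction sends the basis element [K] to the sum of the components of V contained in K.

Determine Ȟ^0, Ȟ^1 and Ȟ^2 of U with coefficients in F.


Ȟ^0 = Z, Ȟ^1 = Z, Ȟ^2 = 0

cover nerve:
  A1={{p4},{p5},{p1,p4},{p1,p5},{p2,p4},{p2,p5},{p3,p4},{p3,p5},{p4,p5},{p1,p3,p4},{p3,p4,p5}} A2={{p4},{p1,p4},{p2,p4},{p3,p4},{p4,p5},{p1,p3,p4},{p3,p4,p5}} A3={{p1},{p4},{p5},{p1,p2},{p1,p3},{p1,p4},{p1,p5},{p2,p4},{p2,p5},{p3,p4},{p3,p5},{p4,p5},{p1,p3,p4},{p3,p4,p5}} A4={{p2},{p3},{p4},{p5},{p1,p2},{p1,p3},{p1,p4},{p1,p5},{p2,p3},{p2,p4},{p2,p5},{p3,p4},{p3,p5},{p4,p5},{p1,p3,p4},{p3,p4,p5}}
  A12={{p4},{p1,p4},{p2,p4},{p3,p4},{p4,p5},{p1,p3,p4},{p3,p4,p5}} A13={{p4},{p5},{p1,p4},{p1,p5},{p2,p4},{p2,p5},{p3,p4},{p3,p5},{p4,p5},{p1,p3,p4},{p3,p4,p5}} A14={{p4},{p5},{p1,p4},{p1,p5},{p2,p4},{p2,p5},{p3,p4},{p3,p5},{p4,p5},{p1,p3,p4},{p3,p4,p5}} A23={{p4},{p1,p4},{p2,p4},{p3,p4},{p4,p5},{p1,p3,p4},{p3,p4,p5}} A24={{p4},{p1,p4},{p2,p4},{p3,p4},{p4,p5},{p1,p3,p4},{p3,p4,p5}} A34={{p4},{p5},{p1,p2},{p1,p3},{p1,p4},{p1,p5},{p2,p4},{p2,p5},{p3,p4},{p3,p5},{p4,p5},{p1,p3,p4},{p3,p4,p5}}
  A123={{p4},{p1,p4},{p2,p4},{p3,p4},{p4,p5},{p1,p3,p4},{p3,p4,p5}} A124={{p4},{p1,p4},{p2,p4},{p3,p4},{p4,p5},{p1,p3,p4},{p3,p4,p5}} A134={{p4},{p5},{p1,p4},{p1,p5},{p2,p4},{p2,p5},{p3,p4},{p3,p5},{p4,p5},{p1,p3,p4},{p3,p4,p5}} A234={{p4},{p1,p4},{p2,p4},{p3,p4},{p4,p5},{p1,p3,p4},{p3,p4,p5}}
  A1234={{p4},{p1,p4},{p2,p4},{p3,p4},{p4,p5},{p1,p3,p4},{p3,p4,p5}}
components per intersection:
  A1: {{p4},{p5},{p1,p4},{p1,p5},{p2,p4},{p2,p5},{p3,p4},{p3,p5},{p4,p5},{p1,p3,p4},{p3,p4,p5}}
  A2: {{p4},{p1,p4},{p2,p4},{p3,p4},{p4,p5},{p1,p3,p4},{p3,p4,p5}}
  A3: {{p1},{p4},{p5},{p1,p2},{p1,p3},{p1,p4},{p1,p5},{p2,p4},{p2,p5},{p3,p4},{p3,p5},{p4,p5},{p1,p3,p4},{p3,p4,p5}}
  A4: {{p2},{p3},{p4},{p5},{p1,p2},{p1,p3},{p1,p4},{p1,p5},{p2,p3},{p2,p4},{p2,p5},{p3,p4},{p3,p5},{p4,p5},{p1,p3,p4},{p3,p4,p5}}
  A12: {{p4},{p1,p4},{p2,p4},{p3,p4},{p4,p5},{p1,p3,p4},{p3,p4,p5}}
  A13: {{p4},{p5},{p1,p4},{p1,p5},{p2,p4},{p2,p5},{p3,p4},{p3,p5},{p4,p5},{p1,p3,p4},{p3,p4,p5}}
  A14: {{p4},{p5},{p1,p4},{p1,p5},{p2,p4},{p2,p5},{p3,p4},{p3,p5},{p4,p5},{p1,p3,p4},{p3,p4,p5}}
  A23: {{p4},{p1,p4},{p2,p4},{p3,p4},{p4,p5},{p1,p3,p4},{p3,p4,p5}}
  A24: {{p4},{p1,p4},{p2,p4},{p3,p4},{p4,p5},{p1,p3,p4},{p3,p4,p5}}
  A34: {{p4},{p5},{p1,p3},{p1,p4},{p1,p5},{p2,p4},{p2,p5},{p3,p4},{p3,p5},{p4,p5},{p1,p3,p4},{p3,p4,p5}} {{p1,p2}}
  A123: {{p4},{p1,p4},{p2,p4},{p3,p4},{p4,p5},{p1,p3,p4},{p3,p4,p5}}
  A124: {{p4},{p1,p4},{p2,p4},{p3,p4},{p4,p5},{p1,p3,p4},{p3,p4,p5}}
  A134: {{p4},{p5},{p1,p4},{p1,p5},{p2,p4},{p2,p5},{p3,p4},{p3,p5},{p4,p5},{p1,p3,p4},{p3,p4,p5}}
  A234: {{p4},{p1,p4},{p2,p4},{p3,p4},{p4,p5},{p1,p3,p4},{p3,p4,p5}}
  A1234: {{p4},{p1,p4},{p2,p4},{p3,p4},{p4,p5},{p1,p3,p4},{p3,p4,p5}}
C dims 4,7,4,1; δ0: rk 3, SNF 1^3; δ1: rk 3, SNF 1^3; δ2: rk 1, SNF 1^1
Ȟ^0: (4−3)−0=1 ⇒ Z
Ȟ^1: (7−3)−3=1 ⇒ Z
Ȟ^2: (4−1)−3=0 ⇒ 0


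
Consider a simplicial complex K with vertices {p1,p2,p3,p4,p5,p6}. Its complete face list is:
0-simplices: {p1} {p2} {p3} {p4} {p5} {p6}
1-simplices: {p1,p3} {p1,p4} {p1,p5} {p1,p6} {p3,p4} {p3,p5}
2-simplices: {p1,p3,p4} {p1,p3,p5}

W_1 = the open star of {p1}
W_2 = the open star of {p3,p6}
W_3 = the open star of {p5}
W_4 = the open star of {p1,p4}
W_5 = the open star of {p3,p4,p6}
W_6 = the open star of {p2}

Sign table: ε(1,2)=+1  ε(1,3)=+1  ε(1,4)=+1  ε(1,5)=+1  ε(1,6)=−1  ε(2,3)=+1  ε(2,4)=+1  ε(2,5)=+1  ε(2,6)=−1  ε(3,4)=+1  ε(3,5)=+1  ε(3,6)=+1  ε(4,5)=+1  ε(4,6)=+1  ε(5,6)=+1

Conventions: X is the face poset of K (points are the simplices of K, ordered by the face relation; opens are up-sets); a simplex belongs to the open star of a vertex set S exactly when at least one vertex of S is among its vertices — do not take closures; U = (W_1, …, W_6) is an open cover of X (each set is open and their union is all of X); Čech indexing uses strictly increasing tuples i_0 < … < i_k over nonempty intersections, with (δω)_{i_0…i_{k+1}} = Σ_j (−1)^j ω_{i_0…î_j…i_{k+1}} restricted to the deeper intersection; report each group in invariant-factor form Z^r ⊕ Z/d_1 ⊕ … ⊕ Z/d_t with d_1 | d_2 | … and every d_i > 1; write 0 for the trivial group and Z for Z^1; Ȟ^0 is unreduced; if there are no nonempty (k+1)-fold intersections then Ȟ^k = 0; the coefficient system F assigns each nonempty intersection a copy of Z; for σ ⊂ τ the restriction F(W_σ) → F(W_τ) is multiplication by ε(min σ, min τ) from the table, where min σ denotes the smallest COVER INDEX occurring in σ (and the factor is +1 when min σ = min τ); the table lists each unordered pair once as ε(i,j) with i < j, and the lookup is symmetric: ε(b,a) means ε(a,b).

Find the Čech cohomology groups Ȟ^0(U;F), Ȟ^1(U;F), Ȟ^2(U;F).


Ȟ^0(U;F) ≅ Z^2, Ȟ^1(U;F) ≅ 0, Ȟ^2(U;F) ≅ 0

nerve of the cover:
  W1={{p1},{p1,p3},{p1,p4},{p1,p5},{p1,p6},{p1,p3,p4},{p1,p3,p5}} W2={{p3},{p6},{p1,p3},{p1,p6},{p3,p4},{p3,p5},{p1,p3,p4},{p1,p3,p5}} W3={{p5},{p1,p5},{p3,p5},{p1,p3,p5}} W4={{p1},{p4},{p1,p3},{p1,p4},{p1,p5},{p1,p6},{p3,p4},{p1,p3,p4},{p1,p3,p5}} W5={{p3},{p4},{p6},{p1,p3},{p1,p4},{p1,p6},{p3,p4},{p3,p5},{p1,p3,p4},{p1,p3,p5}} W6={{p2}}
  W12={{p1,p3},{p1,p6},{p1,p3,p4},{p1,p3,p5}} W13={{p1,p5},{p1,p3,p5}} W14={{p1},{p1,p3},{p1,p4},{p1,p5},{p1,p6},{p1,p3,p4},{p1,p3,p5}} W15={{p1,p3},{p1,p4},{p1,p6},{p1,p3,p4},{p1,p3,p5}} W23={{p3,p5},{p1,p3,p5}} W24={{p1,p3},{p1,p6},{p3,p4},{p1,p3,p4},{p1,p3,p5}} W25={{p3},{p6},{p1,p3},{p1,p6},{p3,p4},{p3,p5},{p1,p3,p4},{p1,p3,p5}} W34={{p1,p5},{p1,p3,p5}} W35={{p3,p5},{p1,p3,p5}} W45={{p4},{p1,p3},{p1,p4},{p1,p6},{p3,p4},{p1,p3,p4},{p1,p3,p5}}
  W123={{p1,p3,p5}} W124={{p1,p3},{p1,p6},{p1,p3,p4},{p1,p3,p5}} W125={{p1,p3},{p1,p6},{p1,p3,p4},{p1,p3,p5}} W134={{p1,p5},{p1,p3,p5}} W135={{p1,p3,p5}} W145={{p1,p3},{p1,p4},{p1,p6},{p1,p3,p4},{p1,p3,p5}} W234={{p1,p3,p5}} W235={{p3,p5},{p1,p3,p5}} W245={{p1,p3},{p1,p6},{p3,p4},{p1,p3,p4},{p1,p3,p5}} W345={{p1,p3,p5}}
  W1234={{p1,p3,p5}} W1235={{p1,p3,p5}} W1245={{p1,p3},{p1,p6},{p1,p3,p4},{p1,p3,p5}} W1345={{p1,p3,p5}} W2345={{p1,p3,p5}}
  W12345={{p1,p3,p5}}
C dims 6,10,10,5; δ0: rk 4, SNF 1^4; δ1: rk 6, SNF 1^6; δ2: rk 4, SNF 1^4
Ȟ^0 = (6 − 4) − 0 = 2, so Ȟ^0 ≅ Z^2
Ȟ^1 = (10 − 6) − 4 = 0, so Ȟ^1 ≅ 0
Ȟ^2 = (10 − 4) − 6 = 0, so Ȟ^2 ≅ 0


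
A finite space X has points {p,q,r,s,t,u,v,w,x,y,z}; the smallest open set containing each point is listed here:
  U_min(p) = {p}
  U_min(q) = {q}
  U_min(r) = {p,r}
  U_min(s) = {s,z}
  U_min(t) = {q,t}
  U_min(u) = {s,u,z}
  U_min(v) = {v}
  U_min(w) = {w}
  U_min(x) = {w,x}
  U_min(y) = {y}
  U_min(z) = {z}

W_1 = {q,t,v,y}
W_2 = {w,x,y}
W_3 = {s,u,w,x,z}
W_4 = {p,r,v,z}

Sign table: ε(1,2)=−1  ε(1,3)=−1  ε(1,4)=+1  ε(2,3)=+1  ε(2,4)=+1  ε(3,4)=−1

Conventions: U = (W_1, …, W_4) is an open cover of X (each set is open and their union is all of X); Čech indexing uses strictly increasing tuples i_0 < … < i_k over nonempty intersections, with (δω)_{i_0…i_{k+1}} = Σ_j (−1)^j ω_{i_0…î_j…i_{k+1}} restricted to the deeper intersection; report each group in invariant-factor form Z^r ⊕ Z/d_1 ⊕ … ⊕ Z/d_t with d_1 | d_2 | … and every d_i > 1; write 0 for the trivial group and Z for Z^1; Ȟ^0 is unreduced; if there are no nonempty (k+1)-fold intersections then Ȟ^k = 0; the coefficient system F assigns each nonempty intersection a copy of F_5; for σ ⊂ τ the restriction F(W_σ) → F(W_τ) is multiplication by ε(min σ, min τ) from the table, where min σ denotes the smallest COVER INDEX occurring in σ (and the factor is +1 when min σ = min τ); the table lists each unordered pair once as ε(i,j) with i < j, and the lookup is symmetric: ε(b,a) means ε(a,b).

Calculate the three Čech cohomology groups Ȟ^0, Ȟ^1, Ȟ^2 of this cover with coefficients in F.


nonempty overlaps:
  W12={y} W14={v} W23={w,x} W34={z}
C dims 4,4; δ0: rk_F5 3
degree 0: 4−3−0 = 1 → Ȟ^0 ≅ Z/5
degree 1: 4−0−3 = 1 → Ȟ^1 ≅ Z/5
degree 2: 0−0−0 = 0 → Ȟ^2 ≅ 0

Ȟ^0 ≅ Z/5, Ȟ^1 ≅ Z/5 and Ȟ^2 ≅ 0


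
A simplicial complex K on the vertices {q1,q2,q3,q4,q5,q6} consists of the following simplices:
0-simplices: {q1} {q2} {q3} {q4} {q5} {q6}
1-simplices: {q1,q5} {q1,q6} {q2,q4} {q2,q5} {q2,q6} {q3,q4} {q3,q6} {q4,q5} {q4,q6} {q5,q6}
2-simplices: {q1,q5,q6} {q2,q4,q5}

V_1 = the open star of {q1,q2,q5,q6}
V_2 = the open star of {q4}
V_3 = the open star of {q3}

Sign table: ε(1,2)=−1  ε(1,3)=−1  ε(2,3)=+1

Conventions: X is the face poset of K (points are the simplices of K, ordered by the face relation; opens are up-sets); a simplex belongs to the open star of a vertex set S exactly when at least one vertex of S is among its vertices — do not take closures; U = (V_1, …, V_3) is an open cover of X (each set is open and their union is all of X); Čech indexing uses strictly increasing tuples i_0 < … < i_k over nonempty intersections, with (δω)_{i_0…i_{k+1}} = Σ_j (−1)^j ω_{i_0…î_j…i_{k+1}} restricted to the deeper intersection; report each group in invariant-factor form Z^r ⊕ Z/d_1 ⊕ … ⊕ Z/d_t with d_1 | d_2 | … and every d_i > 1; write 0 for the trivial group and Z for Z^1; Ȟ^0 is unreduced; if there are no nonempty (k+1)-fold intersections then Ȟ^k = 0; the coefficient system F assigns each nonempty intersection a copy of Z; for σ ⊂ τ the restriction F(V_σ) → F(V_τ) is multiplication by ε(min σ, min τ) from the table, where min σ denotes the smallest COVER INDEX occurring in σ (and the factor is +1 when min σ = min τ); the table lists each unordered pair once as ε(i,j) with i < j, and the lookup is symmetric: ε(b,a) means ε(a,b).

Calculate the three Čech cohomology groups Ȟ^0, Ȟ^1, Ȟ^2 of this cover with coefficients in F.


nerve simplices:
  V1={{q1},{q2},{q5},{q6},{q1,q5},{q1,q6},{q2,q4},{q2,q5},{q2,q6},{q3,q6},{q4,q5},{q4,q6},{q5,q6},{q1,q5,q6},{q2,q4,q5}} V2={{q4},{q2,q4},{q3,q4},{q4,q5},{q4,q6},{q2,q4,q5}} V3={{q3},{q3,q4},{q3,q6}}
  V12={{q2,q4},{q4,q5},{q4,q6},{q2,q4,q5}} V13={{q3,q6}} V23={{q3,q4}}
C dims 3,3; δ0: rk 2, SNF 1^2
degree 0: 3−2−0 = 1 → Ȟ^0 ≅ Z
degree 1: 3−0−2 = 1 → Ȟ^1 ≅ Z
degree 2: 0−0−0 = 0 → Ȟ^2 ≅ 0

Ȟ^0 ≅ Z, Ȟ^1 ≅ Z and Ȟ^2 ≅ 0


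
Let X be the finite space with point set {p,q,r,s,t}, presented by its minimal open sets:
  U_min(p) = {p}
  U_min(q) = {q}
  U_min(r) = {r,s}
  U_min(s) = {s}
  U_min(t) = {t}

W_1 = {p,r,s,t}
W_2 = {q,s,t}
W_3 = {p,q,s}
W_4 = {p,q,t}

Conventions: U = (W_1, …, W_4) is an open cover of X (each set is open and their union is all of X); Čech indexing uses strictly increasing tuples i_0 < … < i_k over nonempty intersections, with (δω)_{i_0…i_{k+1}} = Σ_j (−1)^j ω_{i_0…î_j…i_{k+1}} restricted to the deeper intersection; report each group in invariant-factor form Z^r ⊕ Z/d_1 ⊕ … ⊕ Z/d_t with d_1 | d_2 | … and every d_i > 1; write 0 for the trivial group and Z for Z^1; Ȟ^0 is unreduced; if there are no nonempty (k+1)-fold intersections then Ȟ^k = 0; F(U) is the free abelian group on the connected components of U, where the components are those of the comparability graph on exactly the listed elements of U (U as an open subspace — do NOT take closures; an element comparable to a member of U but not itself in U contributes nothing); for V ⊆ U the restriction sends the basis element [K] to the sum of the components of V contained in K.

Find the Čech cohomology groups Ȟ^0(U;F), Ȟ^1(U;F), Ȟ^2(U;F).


intersection data:
  W12={s,t} W13={p,s} W14={p,t} W23={q,s} W24={q,t} W34={p,q}
  W123={s} W124={t} W134={p} W234={q}
components per intersection:
  W1: {p} {r,s} {t}
  W2: {q} {s} {t}
  W3: {p} {q} {s}
  W4: {p} {q} {t}
  W12: {s} {t}
  W13: {p} {s}
  W14: {p} {t}
  W23: {q} {s}
  W24: {q} {t}
  W34: {p} {q}
  W123: {s}
  W124: {t}
  W134: {p}
  W234: {q}
C dims 12,12,4; δ0: rk 8, SNF 1^8; δ1: rk 4, SNF 1^4
Ȟ^0 = (12 − 8) − 0 = 4, so Ȟ^0 ≅ Z^4
Ȟ^1 = (12 − 4) − 8 = 0, so Ȟ^1 ≅ 0
Ȟ^2 = (4 − 0) − 4 = 0, so Ȟ^2 ≅ 0

Ȟ^0(U;F) ≅ Z^4, Ȟ^1(U;F) ≅ 0 and Ȟ^2(U;F) ≅ 0


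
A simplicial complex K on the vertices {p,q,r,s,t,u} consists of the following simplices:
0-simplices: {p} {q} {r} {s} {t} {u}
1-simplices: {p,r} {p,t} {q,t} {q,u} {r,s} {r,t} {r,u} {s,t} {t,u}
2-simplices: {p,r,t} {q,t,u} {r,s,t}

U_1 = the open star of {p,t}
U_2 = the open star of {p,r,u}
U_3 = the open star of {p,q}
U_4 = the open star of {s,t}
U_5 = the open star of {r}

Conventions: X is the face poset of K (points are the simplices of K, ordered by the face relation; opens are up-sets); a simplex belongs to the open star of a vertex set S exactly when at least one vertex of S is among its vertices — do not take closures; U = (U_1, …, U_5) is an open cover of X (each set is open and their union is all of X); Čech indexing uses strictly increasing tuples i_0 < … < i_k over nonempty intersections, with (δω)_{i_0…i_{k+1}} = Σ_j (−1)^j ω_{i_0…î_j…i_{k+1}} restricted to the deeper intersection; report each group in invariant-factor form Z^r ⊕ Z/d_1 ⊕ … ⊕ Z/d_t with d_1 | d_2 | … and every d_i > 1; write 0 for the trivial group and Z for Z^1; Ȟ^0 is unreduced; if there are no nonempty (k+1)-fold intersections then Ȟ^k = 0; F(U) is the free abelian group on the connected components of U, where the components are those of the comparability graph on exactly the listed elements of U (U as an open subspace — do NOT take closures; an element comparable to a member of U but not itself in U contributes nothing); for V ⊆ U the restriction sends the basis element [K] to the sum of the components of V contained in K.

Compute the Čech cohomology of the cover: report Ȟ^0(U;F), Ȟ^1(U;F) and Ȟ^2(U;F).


intersection data:
  U1={{p},{t},{p,r},{p,t},{q,t},{r,t},{s,t},{t,u},{p,r,t},{q,t,u},{r,s,t}} U2={{p},{r},{u},{p,r},{p,t},{q,u},{r,s},{r,t},{r,u},{t,u},{p,r,t},{q,t,u},{r,s,t}} U3={{p},{q},{p,r},{p,t},{q,t},{q,u},{p,r,t},{q,t,u}} U4={{s},{t},{p,t},{q,t},{r,s},{r,t},{s,t},{t,u},{p,r,t},{q,t,u},{r,s,t}} U5={{r},{p,r},{r,s},{r,t},{r,u},{p,r,t},{r,s,t}}
  U12={{p},{p,r},{p,t},{r,t},{t,u},{p,r,t},{q,t,u},{r,s,t}} U13={{p},{p,r},{p,t},{q,t},{p,r,t},{q,t,u}} U14={{t},{p,t},{q,t},{r,t},{s,t},{t,u},{p,r,t},{q,t,u},{r,s,t}} U15={{p,r},{r,t},{p,r,t},{r,s,t}} U23={{p},{p,r},{p,t},{q,u},{p,r,t},{q,t,u}} U24={{p,t},{r,s},{r,t},{t,u},{p,r,t},{q,t,u},{r,s,t}} U25={{r},{p,r},{r,s},{r,t},{r,u},{p,r,t},{r,s,t}} U34={{p,t},{q,t},{p,r,t},{q,t,u}} U35={{p,r},{p,r,t}} U45={{r,s},{r,t},{p,r,t},{r,s,t}}
  U123={{p},{p,r},{p,t},{p,r,t},{q,t,u}} U124={{p,t},{r,t},{t,u},{p,r,t},{q,t,u},{r,s,t}} U125={{p,r},{r,t},{p,r,t},{r,s,t}} U134={{p,t},{q,t},{p,r,t},{q,t,u}} U135={{p,r},{p,r,t}} U145={{r,t},{p,r,t},{r,s,t}} U234={{p,t},{p,r,t},{q,t,u}} U235={{p,r},{p,r,t}} U245={{r,s},{r,t},{p,r,t},{r,s,t}} U345={{p,r,t}}
  U1234={{p,t},{p,r,t},{q,t,u}} U1235={{p,r},{p,r,t}} U1245={{r,t},{p,r,t},{r,s,t}} U1345={{p,r,t}} U2345={{p,r,t}}
  U12345={{p,r,t}}
components per intersection:
  U1: {{p},{t},{p,r},{p,t},{q,t},{r,t},{s,t},{t,u},{p,r,t},{q,t,u},{r,s,t}}
  U2: {{p},{r},{u},{p,r},{p,t},{q,u},{r,s},{r,t},{r,u},{t,u},{p,r,t},{q,t,u},{r,s,t}}
  U3: {{p},{p,r},{p,t},{p,r,t}} {{q},{q,t},{q,u},{q,t,u}}
  U4: {{s},{t},{p,t},{q,t},{r,s},{r,t},{s,t},{t,u},{p,r,t},{q,t,u},{r,s,t}}
  U5: {{r},{p,r},{r,s},{r,t},{r,u},{p,r,t},{r,s,t}}
  U12: {{p},{p,r},{p,t},{r,t},{p,r,t},{r,s,t}} {{t,u},{q,t,u}}
  U13: {{p},{p,r},{p,t},{p,r,t}} {{q,t},{q,t,u}}
  U14: {{t},{p,t},{q,t},{r,t},{s,t},{t,u},{p,r,t},{q,t,u},{r,s,t}}
  U15: {{p,r},{r,t},{p,r,t},{r,s,t}}
  U23: {{p},{p,r},{p,t},{p,r,t}} {{q,u},{q,t,u}}
  U24: {{p,t},{r,s},{r,t},{p,r,t},{r,s,t}} {{t,u},{q,t,u}}
  U25: {{r},{p,r},{r,s},{r,t},{r,u},{p,r,t},{r,s,t}}
  U34: {{p,t},{p,r,t}} {{q,t},{q,t,u}}
  U35: {{p,r},{p,r,t}}
  U45: {{r,s},{r,t},{p,r,t},{r,s,t}}
  U123: {{p},{p,r},{p,t},{p,r,t}} {{q,t,u}}
  U124: {{p,t},{r,t},{p,r,t},{r,s,t}} {{t,u},{q,t,u}}
  U125: {{p,r},{r,t},{p,r,t},{r,s,t}}
  U134: {{p,t},{p,r,t}} {{q,t},{q,t,u}}
  U135: {{p,r},{p,r,t}}
  U145: {{r,t},{p,r,t},{r,s,t}}
  U234: {{p,t},{p,r,t}} {{q,t,u}}
  U235: {{p,r},{p,r,t}}
  U245: {{r,s},{r,t},{p,r,t},{r,s,t}}
  U345: {{p,r,t}}
  U1234: {{p,t},{p,r,t}} {{q,t,u}}
  U1235: {{p,r},{p,r,t}}
  U1245: {{r,t},{p,r,t},{r,s,t}}
  U1345: {{p,r,t}}
  U2345: {{p,r,t}}
  U12345: {{p,r,t}}
C dims 6,15,14,6; δ0: rk 5, SNF 1^5; δ1: rk 9, SNF 1^9; δ2: rk 5, SNF 1^5
Ȟ^0 = (6 − 5) − 0 = 1, so Ȟ^0 ≅ Z
Ȟ^1 = (15 − 9) − 5 = 1, so Ȟ^1 ≅ Z
Ȟ^2 = (14 − 5) − 9 = 0, so Ȟ^2 ≅ 0

Ȟ^0 ≅ Z,  Ȟ^1 ≅ Z,  Ȟ^2 ≅ 0


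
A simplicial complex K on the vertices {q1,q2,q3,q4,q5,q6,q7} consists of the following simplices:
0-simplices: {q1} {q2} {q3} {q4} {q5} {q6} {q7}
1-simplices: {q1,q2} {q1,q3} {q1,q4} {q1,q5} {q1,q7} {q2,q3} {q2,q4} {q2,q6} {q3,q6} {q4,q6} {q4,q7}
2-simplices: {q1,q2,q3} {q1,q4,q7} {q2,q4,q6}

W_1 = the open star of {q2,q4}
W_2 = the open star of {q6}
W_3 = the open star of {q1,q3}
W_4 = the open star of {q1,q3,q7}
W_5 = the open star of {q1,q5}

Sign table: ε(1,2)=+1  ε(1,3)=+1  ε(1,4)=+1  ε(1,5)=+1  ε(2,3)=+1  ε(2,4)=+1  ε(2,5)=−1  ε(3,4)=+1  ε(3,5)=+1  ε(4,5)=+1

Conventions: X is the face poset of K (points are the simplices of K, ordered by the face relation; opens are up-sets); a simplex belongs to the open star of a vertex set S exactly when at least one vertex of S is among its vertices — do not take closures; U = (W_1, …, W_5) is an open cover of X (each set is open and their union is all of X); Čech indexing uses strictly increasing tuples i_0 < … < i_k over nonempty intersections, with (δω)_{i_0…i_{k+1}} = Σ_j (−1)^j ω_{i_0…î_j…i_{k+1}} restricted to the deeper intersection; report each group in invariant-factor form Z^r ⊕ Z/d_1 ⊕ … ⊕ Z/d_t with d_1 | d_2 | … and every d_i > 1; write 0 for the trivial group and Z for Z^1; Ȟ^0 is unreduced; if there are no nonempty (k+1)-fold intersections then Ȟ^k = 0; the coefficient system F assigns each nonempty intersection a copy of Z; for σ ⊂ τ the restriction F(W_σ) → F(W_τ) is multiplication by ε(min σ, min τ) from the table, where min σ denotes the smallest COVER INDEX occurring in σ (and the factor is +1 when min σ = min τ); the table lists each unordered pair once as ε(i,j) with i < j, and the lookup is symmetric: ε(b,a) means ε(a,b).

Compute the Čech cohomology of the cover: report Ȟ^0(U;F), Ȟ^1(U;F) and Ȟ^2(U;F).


Ȟ^0 = Z, Ȟ^1 = Z, Ȟ^2 = 0

nonempty overlaps:
  W1={{q2},{q4},{q1,q2},{q1,q4},{q2,q3},{q2,q4},{q2,q6},{q4,q6},{q4,q7},{q1,q2,q3},{q1,q4,q7},{q2,q4,q6}} W2={{q6},{q2,q6},{q3,q6},{q4,q6},{q2,q4,q6}} W3={{q1},{q3},{q1,q2},{q1,q3},{q1,q4},{q1,q5},{q1,q7},{q2,q3},{q3,q6},{q1,q2,q3},{q1,q4,q7}} W4={{q1},{q3},{q7},{q1,q2},{q1,q3},{q1,q4},{q1,q5},{q1,q7},{q2,q3},{q3,q6},{q4,q7},{q1,q2,q3},{q1,q4,q7}} W5={{q1},{q5},{q1,q2},{q1,q3},{q1,q4},{q1,q5},{q1,q7},{q1,q2,q3},{q1,q4,q7}}
  W12={{q2,q6},{q4,q6},{q2,q4,q6}} W13={{q1,q2},{q1,q4},{q2,q3},{q1,q2,q3},{q1,q4,q7}} W14={{q1,q2},{q1,q4},{q2,q3},{q4,q7},{q1,q2,q3},{q1,q4,q7}} W15={{q1,q2},{q1,q4},{q1,q2,q3},{q1,q4,q7}} W23={{q3,q6}} W24={{q3,q6}} W34={{q1},{q3},{q1,q2},{q1,q3},{q1,q4},{q1,q5},{q1,q7},{q2,q3},{q3,q6},{q1,q2,q3},{q1,q4,q7}} W35={{q1},{q1,q2},{q1,q3},{q1,q4},{q1,q5},{q1,q7},{q1,q2,q3},{q1,q4,q7}} W45={{q1},{q1,q2},{q1,q3},{q1,q4},{q1,q5},{q1,q7},{q1,q2,q3},{q1,q4,q7}}
  W134={{q1,q2},{q1,q4},{q2,q3},{q1,q2,q3},{q1,q4,q7}} W135={{q1,q2},{q1,q4},{q1,q2,q3},{q1,q4,q7}} W145={{q1,q2},{q1,q4},{q1,q2,q3},{q1,q4,q7}} W234={{q3,q6}} W345={{q1},{q1,q2},{q1,q3},{q1,q4},{q1,q5},{q1,q7},{q1,q2,q3},{q1,q4,q7}}
  W1345={{q1,q2},{q1,q4},{q1,q2,q3},{q1,q4,q7}}
C dims 5,9,5,1; δ0: rk 4, SNF 1^4; δ1: rk 4, SNF 1^4; δ2: rk 1, SNF 1^1
degree 0: 5−4−0 = 1 → Ȟ^0 ≅ Z
degree 1: 9−4−4 = 1 → Ȟ^1 ≅ Z
degree 2: 5−1−4 = 0 → Ȟ^2 ≅ 0


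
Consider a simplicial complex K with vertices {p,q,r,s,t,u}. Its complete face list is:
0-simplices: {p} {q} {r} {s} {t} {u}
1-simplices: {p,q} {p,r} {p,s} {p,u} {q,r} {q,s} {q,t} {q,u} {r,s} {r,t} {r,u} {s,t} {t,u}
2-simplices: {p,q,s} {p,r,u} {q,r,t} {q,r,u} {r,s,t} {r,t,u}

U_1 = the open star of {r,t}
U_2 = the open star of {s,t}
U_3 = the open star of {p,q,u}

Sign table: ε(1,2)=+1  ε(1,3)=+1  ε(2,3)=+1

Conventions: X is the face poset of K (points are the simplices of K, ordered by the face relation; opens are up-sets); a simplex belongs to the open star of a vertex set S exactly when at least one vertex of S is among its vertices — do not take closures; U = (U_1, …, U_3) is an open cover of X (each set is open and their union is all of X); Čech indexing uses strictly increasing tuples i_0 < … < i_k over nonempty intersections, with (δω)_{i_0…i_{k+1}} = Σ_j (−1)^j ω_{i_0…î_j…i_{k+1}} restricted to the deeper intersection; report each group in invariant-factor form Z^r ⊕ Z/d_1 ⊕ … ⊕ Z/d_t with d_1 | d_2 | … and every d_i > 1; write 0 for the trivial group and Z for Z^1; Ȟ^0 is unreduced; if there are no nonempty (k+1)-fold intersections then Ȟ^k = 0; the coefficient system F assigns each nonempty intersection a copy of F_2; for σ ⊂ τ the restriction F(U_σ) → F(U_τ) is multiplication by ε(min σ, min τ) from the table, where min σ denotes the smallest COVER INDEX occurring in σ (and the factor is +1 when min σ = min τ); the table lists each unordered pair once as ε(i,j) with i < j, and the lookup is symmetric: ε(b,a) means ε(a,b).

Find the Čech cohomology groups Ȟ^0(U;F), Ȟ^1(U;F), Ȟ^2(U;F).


Ȟ^0 ≅ Z/2; Ȟ^1 ≅ 0; Ȟ^2 ≅ 0

nerve simplices:
  U1={{r},{t},{p,r},{q,r},{q,t},{r,s},{r,t},{r,u},{s,t},{t,u},{p,r,u},{q,r,t},{q,r,u},{r,s,t},{r,t,u}} U2={{s},{t},{p,s},{q,s},{q,t},{r,s},{r,t},{s,t},{t,u},{p,q,s},{q,r,t},{r,s,t},{r,t,u}} U3={{p},{q},{u},{p,q},{p,r},{p,s},{p,u},{q,r},{q,s},{q,t},{q,u},{r,u},{t,u},{p,q,s},{p,r,u},{q,r,t},{q,r,u},{r,t,u}}
  U12={{t},{q,t},{r,s},{r,t},{s,t},{t,u},{q,r,t},{r,s,t},{r,t,u}} U13={{p,r},{q,r},{q,t},{r,u},{t,u},{p,r,u},{q,r,t},{q,r,u},{r,t,u}} U23={{p,s},{q,s},{q,t},{t,u},{p,q,s},{q,r,t},{r,t,u}}
  U123={{q,t},{t,u},{q,r,t},{r,t,u}}
C dims 3,3,1; δ0: rk_F2 2; δ1: rk_F2 1
degree 0: 3−2−0 = 1 → Ȟ^0 ≅ Z/2
degree 1: 3−1−2 = 0 → Ȟ^1 ≅ 0
degree 2: 1−0−1 = 0 → Ȟ^2 ≅ 0


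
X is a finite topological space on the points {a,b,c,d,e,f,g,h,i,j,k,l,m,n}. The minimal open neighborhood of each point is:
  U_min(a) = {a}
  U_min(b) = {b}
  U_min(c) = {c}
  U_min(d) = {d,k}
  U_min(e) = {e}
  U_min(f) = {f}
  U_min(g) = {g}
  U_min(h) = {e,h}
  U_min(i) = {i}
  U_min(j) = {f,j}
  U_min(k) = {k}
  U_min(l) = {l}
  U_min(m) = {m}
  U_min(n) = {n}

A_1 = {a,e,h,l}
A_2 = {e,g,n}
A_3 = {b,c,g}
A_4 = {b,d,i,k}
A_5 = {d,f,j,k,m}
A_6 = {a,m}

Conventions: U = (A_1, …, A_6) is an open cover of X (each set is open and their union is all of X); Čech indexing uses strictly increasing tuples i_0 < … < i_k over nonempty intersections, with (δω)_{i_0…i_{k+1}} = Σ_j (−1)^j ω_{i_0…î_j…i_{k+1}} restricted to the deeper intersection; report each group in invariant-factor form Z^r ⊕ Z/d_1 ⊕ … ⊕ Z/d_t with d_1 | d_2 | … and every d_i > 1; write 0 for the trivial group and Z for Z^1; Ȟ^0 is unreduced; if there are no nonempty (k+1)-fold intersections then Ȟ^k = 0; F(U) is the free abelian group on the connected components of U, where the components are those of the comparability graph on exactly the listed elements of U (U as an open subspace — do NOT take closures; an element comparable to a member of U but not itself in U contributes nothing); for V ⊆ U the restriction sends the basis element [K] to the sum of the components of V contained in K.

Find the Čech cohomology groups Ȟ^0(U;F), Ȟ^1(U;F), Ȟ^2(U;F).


intersection data:
  A12={e} A16={a} A23={g} A34={b} A45={d,k} A56={m}
components per intersection:
  A1: {a} {e,h} {l}
  A2: {e} {g} {n}
  A3: {b} {c} {g}
  A4: {b} {d,k} {i}
  A5: {d,k} {f,j} {m}
  A6: {a} {m}
  A12: {e}
  A16: {a}
  A23: {g}
  A34: {b}
  A45: {d,k}
  A56: {m}
C dims 17,6; δ0: rk 6, SNF 1^6
Ȟ^0 = (17 − 6) − 0 = 11, so Ȟ^0 ≅ Z^11
Ȟ^1 = (6 − 0) − 6 = 0, so Ȟ^1 ≅ 0
Ȟ^2 = (0 − 0) − 0 = 0, so Ȟ^2 ≅ 0

Ȟ^0 ≅ Z^11, Ȟ^1 ≅ 0 and Ȟ^2 ≅ 0


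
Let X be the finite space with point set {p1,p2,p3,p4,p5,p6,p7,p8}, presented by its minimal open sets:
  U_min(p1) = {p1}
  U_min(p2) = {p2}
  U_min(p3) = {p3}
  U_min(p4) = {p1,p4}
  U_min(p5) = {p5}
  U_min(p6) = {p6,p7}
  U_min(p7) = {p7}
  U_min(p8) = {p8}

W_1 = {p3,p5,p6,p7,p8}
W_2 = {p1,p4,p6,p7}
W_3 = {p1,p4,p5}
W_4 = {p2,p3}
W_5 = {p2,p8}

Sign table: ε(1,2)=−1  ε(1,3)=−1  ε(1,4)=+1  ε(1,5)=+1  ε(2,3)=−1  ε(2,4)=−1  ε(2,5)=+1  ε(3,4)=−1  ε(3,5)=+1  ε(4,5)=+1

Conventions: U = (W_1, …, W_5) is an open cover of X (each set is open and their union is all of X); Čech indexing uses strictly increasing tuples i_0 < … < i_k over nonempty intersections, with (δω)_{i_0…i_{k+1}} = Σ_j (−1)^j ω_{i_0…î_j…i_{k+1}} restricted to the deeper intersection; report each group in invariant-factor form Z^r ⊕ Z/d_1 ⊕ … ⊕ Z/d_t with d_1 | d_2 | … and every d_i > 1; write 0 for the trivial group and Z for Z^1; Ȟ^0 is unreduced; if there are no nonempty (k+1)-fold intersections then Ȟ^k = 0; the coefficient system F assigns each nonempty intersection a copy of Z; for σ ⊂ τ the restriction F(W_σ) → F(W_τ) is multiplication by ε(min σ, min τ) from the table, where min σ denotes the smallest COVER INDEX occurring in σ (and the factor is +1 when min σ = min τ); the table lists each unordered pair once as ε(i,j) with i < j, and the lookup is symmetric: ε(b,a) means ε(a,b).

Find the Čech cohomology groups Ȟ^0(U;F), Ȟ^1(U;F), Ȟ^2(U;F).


Ȟ^0(U;F) ≅ 0,  Ȟ^1(U;F) ≅ Z ⊕ Z/2,  Ȟ^2(U;F) ≅ 0

nonempty intersections:
  W12={p6,p7} W13={p5} W14={p3} W15={p8} W23={p1,p4} W45={p2}
C dims 5,6; δ0: rk 5, SNF 1^4·2
Ȟ^0: (5−5)−0=0 ⇒ 0
Ȟ^1: (6−0)−5=1 plus torsion [2] ⇒ Z ⊕ Z/2
Ȟ^2: (0−0)−0=0 ⇒ 0


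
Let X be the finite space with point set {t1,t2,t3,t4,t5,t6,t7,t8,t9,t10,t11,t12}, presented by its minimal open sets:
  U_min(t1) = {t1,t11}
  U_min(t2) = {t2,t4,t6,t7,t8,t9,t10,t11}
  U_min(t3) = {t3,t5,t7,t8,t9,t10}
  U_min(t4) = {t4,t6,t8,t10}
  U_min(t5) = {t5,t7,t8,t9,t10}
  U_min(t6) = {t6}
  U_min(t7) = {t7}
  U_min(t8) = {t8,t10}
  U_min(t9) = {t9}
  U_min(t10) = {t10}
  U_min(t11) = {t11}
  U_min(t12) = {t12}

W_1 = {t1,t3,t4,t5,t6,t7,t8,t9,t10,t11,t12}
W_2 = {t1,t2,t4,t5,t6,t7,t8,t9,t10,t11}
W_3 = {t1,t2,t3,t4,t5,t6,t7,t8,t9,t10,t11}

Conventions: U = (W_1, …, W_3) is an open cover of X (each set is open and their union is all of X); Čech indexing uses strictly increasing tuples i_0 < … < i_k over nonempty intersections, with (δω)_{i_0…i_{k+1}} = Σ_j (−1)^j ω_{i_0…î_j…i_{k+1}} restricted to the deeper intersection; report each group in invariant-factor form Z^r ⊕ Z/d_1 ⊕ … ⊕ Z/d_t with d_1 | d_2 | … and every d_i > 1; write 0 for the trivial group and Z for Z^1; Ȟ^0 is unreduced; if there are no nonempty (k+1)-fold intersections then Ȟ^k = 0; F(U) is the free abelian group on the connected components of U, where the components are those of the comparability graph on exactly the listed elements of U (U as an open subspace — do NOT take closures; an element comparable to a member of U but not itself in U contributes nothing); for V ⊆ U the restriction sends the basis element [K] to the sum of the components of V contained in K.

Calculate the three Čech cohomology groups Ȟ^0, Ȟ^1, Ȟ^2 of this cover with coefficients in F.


cover nerve:
  W12={t1,t4,t5,t6,t7,t8,t9,t10,t11} W13={t1,t3,t4,t5,t6,t7,t8,t9,t10,t11} W23={t1,t2,t4,t5,t6,t7,t8,t9,t10,t11}
  W123={t1,t4,t5,t6,t7,t8,t9,t10,t11}
components per intersection:
  W1: {t1,t11} {t3,t4,t5,t6,t7,t8,t9,t10} {t12}
  W2: {t1,t2,t4,t5,t6,t7,t8,t9,t10,t11}
  W3: {t1,t2,t3,t4,t5,t6,t7,t8,t9,t10,t11}
  W12: {t1,t11} {t4,t5,t6,t7,t8,t9,t10}
  W13: {t1,t11} {t3,t4,t5,t6,t7,t8,t9,t10}
  W23: {t1,t2,t4,t5,t6,t7,t8,t9,t10,t11}
  W123: {t1,t11} {t4,t5,t6,t7,t8,t9,t10}
C dims 5,5,2; δ0: rk 3, SNF 1^3; δ1: rk 2, SNF 1^2
Ȟ^0: (5−3)−0=2 ⇒ Z^2
Ȟ^1: (5−2)−3=0 ⇒ 0
Ȟ^2: (2−0)−2=0 ⇒ 0

Ȟ^0(U;F) ≅ Z^2, Ȟ^1(U;F) ≅ 0, Ȟ^2(U;F) ≅ 0


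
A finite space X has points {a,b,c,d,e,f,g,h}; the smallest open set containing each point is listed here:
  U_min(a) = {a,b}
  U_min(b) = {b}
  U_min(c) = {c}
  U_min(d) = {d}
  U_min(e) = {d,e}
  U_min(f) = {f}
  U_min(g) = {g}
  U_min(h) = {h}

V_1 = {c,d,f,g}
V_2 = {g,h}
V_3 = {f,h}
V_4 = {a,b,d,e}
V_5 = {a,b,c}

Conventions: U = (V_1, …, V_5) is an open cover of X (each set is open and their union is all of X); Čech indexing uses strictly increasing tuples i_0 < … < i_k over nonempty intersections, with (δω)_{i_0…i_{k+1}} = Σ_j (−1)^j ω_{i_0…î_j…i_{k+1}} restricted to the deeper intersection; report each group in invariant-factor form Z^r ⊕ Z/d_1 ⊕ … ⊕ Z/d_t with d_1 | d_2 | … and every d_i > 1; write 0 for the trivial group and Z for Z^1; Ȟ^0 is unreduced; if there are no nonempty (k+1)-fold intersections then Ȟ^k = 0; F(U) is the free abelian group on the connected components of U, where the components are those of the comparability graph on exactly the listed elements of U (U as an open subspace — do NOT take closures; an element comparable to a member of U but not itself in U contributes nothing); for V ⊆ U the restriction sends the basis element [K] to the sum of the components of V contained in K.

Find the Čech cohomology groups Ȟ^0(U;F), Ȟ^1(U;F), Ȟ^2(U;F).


Ȟ^0 ≅ Z^6, Ȟ^1 ≅ 0, Ȟ^2 ≅ 0

nonempty overlaps:
  V12={g} V13={f} V14={d} V15={c} V23={h} V45={a,b}
components per intersection:
  V1: {c} {d} {f} {g}
  V2: {g} {h}
  V3: {f} {h}
  V4: {a,b} {d,e}
  V5: {a,b} {c}
  V12: {g}
  V13: {f}
  V14: {d}
  V15: {c}
  V23: {h}
  V45: {a,b}
C dims 12,6; δ0: rk 6, SNF 1^6
degree 0: 12−6−0 = 6 → Ȟ^0 ≅ Z^6
degree 1: 6−0−6 = 0 → Ȟ^1 ≅ 0
degree 2: 0−0−0 = 0 → Ȟ^2 ≅ 0


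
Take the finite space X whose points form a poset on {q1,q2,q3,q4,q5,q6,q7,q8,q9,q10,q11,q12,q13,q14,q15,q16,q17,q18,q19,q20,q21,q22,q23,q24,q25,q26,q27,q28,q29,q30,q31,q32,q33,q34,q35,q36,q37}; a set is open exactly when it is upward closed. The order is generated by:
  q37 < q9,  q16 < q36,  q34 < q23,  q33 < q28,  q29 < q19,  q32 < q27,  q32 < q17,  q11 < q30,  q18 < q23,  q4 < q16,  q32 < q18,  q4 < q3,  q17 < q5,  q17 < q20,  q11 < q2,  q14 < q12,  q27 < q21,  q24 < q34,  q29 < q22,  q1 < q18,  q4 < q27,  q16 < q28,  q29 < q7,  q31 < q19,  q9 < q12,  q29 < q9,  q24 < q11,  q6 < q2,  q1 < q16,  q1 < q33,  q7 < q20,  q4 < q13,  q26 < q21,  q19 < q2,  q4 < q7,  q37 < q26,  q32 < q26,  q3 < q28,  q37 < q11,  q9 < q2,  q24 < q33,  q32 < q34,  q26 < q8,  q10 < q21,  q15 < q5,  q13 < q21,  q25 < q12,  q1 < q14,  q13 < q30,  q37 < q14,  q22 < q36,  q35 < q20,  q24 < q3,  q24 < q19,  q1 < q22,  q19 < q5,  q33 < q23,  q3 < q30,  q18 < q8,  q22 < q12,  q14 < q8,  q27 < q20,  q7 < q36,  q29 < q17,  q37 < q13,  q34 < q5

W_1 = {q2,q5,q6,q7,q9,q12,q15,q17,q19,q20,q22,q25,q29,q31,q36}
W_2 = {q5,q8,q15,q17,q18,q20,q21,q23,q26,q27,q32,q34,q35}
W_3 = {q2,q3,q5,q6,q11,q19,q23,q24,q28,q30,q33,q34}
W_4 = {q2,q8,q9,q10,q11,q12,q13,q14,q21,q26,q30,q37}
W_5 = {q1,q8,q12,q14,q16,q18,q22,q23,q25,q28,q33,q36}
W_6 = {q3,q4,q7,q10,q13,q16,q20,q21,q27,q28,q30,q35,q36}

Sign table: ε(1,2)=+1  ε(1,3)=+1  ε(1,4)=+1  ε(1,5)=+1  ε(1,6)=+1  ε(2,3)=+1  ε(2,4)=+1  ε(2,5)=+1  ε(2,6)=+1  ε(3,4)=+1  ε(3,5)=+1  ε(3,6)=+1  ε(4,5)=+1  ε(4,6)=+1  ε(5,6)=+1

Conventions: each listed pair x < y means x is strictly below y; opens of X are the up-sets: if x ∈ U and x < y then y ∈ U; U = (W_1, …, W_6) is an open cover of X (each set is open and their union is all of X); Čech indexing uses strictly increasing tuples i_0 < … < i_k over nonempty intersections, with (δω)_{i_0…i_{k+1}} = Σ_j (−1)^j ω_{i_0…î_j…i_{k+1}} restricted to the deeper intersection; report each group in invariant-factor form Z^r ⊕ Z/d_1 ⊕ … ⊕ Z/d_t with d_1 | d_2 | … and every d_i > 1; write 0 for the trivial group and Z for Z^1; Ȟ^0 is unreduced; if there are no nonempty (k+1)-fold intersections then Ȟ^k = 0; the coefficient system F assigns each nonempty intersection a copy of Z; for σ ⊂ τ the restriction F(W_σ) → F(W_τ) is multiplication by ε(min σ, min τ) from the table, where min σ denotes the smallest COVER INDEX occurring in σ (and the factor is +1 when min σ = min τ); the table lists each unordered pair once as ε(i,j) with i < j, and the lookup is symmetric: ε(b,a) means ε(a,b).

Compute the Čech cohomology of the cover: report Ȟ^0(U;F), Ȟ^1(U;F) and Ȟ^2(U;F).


Ȟ^0(U;F) ≅ Z; Ȟ^1(U;F) ≅ 0; Ȟ^2(U;F) ≅ Z/2

nonempty overlaps:
  W12={q5,q15,q17,q20} W13={q2,q5,q6,q19} W14={q2,q9,q12} W15={q12,q22,q25,q36} W16={q7,q20,q36} W23={q5,q23,q34} W24={q8,q21,q26} W25={q8,q18,q23} W26={q20,q21,q27,q35} W34={q2,q11,q30} W35={q23,q28,q33} W36={q3,q28,q30} W45={q8,q12,q14} W46={q10,q13,q21,q30} W56={q16,q28,q36}
  W123={q5} W126={q20} W134={q2} W145={q12} W156={q36} W235={q23} W245={q8} W246={q21} W346={q30} W356={q28}
C dims 6,15,10; δ0: rk 5, SNF 1^5; δ1: rk 10, SNF 1^9·2
degree 0: 6−5−0 = 1 → Ȟ^0 ≅ Z
degree 1: 15−10−5 = 0 → Ȟ^1 ≅ 0
degree 2: 10−0−10 = 0 plus torsion [2] → Ȟ^2 ≅ Z/2


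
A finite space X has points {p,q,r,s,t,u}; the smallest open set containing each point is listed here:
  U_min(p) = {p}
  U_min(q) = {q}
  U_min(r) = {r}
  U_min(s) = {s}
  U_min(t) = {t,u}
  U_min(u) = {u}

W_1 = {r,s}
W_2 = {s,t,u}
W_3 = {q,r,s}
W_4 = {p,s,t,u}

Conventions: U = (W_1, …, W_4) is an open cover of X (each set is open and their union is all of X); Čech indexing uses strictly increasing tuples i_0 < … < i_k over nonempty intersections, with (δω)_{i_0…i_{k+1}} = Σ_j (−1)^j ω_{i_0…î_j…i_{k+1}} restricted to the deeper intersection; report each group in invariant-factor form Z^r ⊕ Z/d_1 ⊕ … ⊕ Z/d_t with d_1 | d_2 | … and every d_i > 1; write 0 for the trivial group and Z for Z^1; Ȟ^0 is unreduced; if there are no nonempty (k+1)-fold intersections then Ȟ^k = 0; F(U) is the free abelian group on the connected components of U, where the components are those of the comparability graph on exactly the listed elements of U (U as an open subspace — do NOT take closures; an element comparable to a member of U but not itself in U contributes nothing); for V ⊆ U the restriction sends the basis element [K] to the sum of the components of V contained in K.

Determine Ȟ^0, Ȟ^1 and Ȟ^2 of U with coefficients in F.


Ȟ^0 = Z^5,  Ȟ^1 = 0,  Ȟ^2 = 0

nerve simplices:
  W12={s} W13={r,s} W14={s} W23={s} W24={s,t,u} W34={s}
  W123={s} W124={s} W134={s} W234={s}
  W1234={s}
components per intersection:
  W1: {r} {s}
  W2: {s} {t,u}
  W3: {q} {r} {s}
  W4: {p} {s} {t,u}
  W12: {s}
  W13: {r} {s}
  W14: {s}
  W23: {s}
  W24: {s} {t,u}
  W34: {s}
  W123: {s}
  W124: {s}
  W134: {s}
  W234: {s}
  W1234: {s}
C dims 10,8,4,1; δ0: rk 5, SNF 1^5; δ1: rk 3, SNF 1^3; δ2: rk 1, SNF 1^1
degree 0: 10−5−0 = 5 → Ȟ^0 ≅ Z^5
degree 1: 8−3−5 = 0 → Ȟ^1 ≅ 0
degree 2: 4−1−3 = 0 → Ȟ^2 ≅ 0


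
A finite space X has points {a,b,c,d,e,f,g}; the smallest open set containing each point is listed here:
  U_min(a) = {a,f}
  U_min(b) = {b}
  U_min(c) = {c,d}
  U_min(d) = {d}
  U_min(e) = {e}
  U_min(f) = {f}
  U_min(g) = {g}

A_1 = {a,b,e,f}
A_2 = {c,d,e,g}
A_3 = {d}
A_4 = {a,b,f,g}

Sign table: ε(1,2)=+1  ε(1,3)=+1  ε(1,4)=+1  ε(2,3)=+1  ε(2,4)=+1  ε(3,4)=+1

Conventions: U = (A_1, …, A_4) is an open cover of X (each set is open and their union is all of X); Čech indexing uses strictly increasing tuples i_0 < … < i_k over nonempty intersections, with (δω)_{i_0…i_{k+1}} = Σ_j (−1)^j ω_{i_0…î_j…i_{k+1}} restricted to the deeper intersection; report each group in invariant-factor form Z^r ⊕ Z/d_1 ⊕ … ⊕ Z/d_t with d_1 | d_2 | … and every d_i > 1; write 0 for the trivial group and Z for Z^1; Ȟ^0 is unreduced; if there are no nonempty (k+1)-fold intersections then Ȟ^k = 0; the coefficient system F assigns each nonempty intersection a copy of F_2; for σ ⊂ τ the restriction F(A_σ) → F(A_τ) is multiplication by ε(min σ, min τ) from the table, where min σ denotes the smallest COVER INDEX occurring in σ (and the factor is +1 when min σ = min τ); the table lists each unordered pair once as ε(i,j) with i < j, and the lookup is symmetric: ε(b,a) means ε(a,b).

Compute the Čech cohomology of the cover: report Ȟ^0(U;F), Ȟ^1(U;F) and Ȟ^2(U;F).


nonempty intersections:
  A12={e} A14={a,b,f} A23={d} A24={g}
C dims 4,4; δ0: rk_F2 3
Ȟ^0: (4−3)−0=1 ⇒ Z/2
Ȟ^1: (4−0)−3=1 ⇒ Z/2
Ȟ^2: (0−0)−0=0 ⇒ 0

Ȟ^0 ≅ Z/2, Ȟ^1 ≅ Z/2, Ȟ^2 ≅ 0
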